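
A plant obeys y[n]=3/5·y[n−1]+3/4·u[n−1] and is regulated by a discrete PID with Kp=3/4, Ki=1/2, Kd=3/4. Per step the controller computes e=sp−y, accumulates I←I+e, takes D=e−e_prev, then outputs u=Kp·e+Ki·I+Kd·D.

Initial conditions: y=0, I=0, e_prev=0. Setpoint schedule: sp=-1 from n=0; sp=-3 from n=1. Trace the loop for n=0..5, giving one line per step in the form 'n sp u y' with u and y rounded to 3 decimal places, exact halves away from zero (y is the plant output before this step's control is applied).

0 -1 -2.000 0.000
1 -3 -2.750 -1.500
2 -3 -0.200 -2.963
3 -3 -3.386 -1.928
4 -3 0.391 -3.696
5 -3 -4.130 -1.924

(exact arithmetic carried between steps; '≈' marks a value shown rounded to 6 d.p. or computed from one; I and e_prev carry over from the previous line; the table rounds u and y to 3 d.p., halves away from zero)
n=0: y=0, sp=-1, e=sp−y=-1; I=-1, D=e−e_prev=-1; u=3/4·(-1)+1/2·(-1)+3/4·(-1)=-2; next y=3/5·0+3/4·(-2)=-1.5
n=1: y=-1.5, sp=-3, e=sp−y=-1.5; I=-2.5, D=e−e_prev=-0.5; u=3/4·(-1.5)+1/2·(-2.5)+3/4·(-0.5)=-2.75; next y=3/5·(-1.5)+3/4·(-2.75)=-2.9625
n=2: y=-2.9625, sp=-3, e=sp−y=-0.0375; I=-2.5375, D=e−e_prev=1.4625; u=3/4·(-0.0375)+1/2·(-2.5375)+3/4·1.4625=-0.2; next y=3/5·(-2.9625)+3/4·(-0.2)=-1.9275
n=3: y=-1.9275, sp=-3, e=sp−y=-1.0725; I=-3.61, D=e−e_prev=-1.035; u=3/4·(-1.0725)+1/2·(-3.61)+3/4·(-1.035)=-3.385625; next y=3/5·(-1.9275)+3/4·(-3.385625)≈-3.695719
n=4: y≈-3.695719, sp=-3, e=sp−y≈0.695719; I≈-2.914281, D=e−e_prev≈1.768219; u=3/4·0.695719+1/2·(-2.914281)+3/4·1.768219≈0.390813; next y=3/5·(-3.695719)+3/4·0.390813≈-1.924322
n=5: y≈-1.924322, sp=-3, e=sp−y≈-1.075678; I≈-3.989959, D=e−e_prev≈-1.771397; u=3/4·(-1.075678)+1/2·(-3.989959)+3/4·(-1.771397)≈-4.130286; next y=3/5·(-1.924322)+3/4·(-4.130286)≈-4.252308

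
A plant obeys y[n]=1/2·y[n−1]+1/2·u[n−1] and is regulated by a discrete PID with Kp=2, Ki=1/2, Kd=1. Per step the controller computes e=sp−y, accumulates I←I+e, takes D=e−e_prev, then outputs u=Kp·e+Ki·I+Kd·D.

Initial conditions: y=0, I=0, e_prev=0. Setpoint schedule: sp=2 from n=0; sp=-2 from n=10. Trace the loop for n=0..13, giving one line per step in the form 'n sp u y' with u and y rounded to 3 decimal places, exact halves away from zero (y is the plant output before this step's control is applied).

(exact arithmetic carried between steps; '≈' marks a value shown rounded to 6 d.p. or computed from one; I and e_prev carry over from the previous line; the table rounds u and y to 3 d.p., halves away from zero)
n=0: y=0, sp=2, e=sp−y=2; I=2, D=e−e_prev=2; u=2·2+1/2·2+1·2=7; next y=1/2·0+1/2·7=3.5
n=1: y=3.5, sp=2, e=sp−y=-1.5; I=0.5, D=e−e_prev=-3.5; u=2·(-1.5)+1/2·0.5+1·(-3.5)=-6.25; next y=1/2·3.5+1/2·(-6.25)=-1.375
n=2: y=-1.375, sp=2, e=sp−y=3.375; I=3.875, D=e−e_prev=4.875; u=2·3.375+1/2·3.875+1·4.875=13.5625; next y=1/2·(-1.375)+1/2·13.5625=6.09375
n=3: y=6.09375, sp=2, e=sp−y=-4.09375; I=-0.21875, D=e−e_prev=-7.46875; u=2·(-4.09375)+1/2·(-0.21875)+1·(-7.46875)=-15.765625; next y=1/2·6.09375+1/2·(-15.765625)≈-4.835938
n=4: y≈-4.835938, sp=2, e=sp−y≈6.835938; I≈6.617188, D=e−e_prev≈10.929688; u=2·6.835938+1/2·6.617188+1·10.929688≈27.910156; next y=1/2·(-4.835938)+1/2·27.910156≈11.537109
n=5: y≈11.537109, sp=2, e=sp−y≈-9.537109; I≈-2.919922, D=e−e_prev≈-16.373047; u=2·(-9.537109)+1/2·(-2.919922)+1·(-16.373047)≈-36.907227; next y=1/2·11.537109+1/2·(-36.907227)≈-12.685059
n=6: y≈-12.685059, sp=2, e=sp−y≈14.685059; I≈11.765137, D=e−e_prev≈24.222168; u=2·14.685059+1/2·11.765137+1·24.222168≈59.474854; next y=1/2·(-12.685059)+1/2·59.474854≈23.394897
n=7: y≈23.394897, sp=2, e=sp−y≈-21.394897; I≈-9.629761, D=e−e_prev≈-36.079956; u=2·(-21.394897)+1/2·(-9.629761)+1·(-36.079956)≈-83.684631; next y=1/2·23.394897+1/2·(-83.684631)≈-30.144867
n=8: y≈-30.144867, sp=2, e=sp−y≈32.144867; I≈22.515106, D=e−e_prev≈53.539764; u=2·32.144867+1/2·22.515106+1·53.539764≈129.087051; next y=1/2·(-30.144867)+1/2·129.087051≈49.471092
n=9: y≈49.471092, sp=2, e=sp−y≈-47.471092; I≈-24.955986, D=e−e_prev≈-79.615959; u=2·(-47.471092)+1/2·(-24.955986)+1·(-79.615959)≈-187.036137; next y=1/2·49.471092+1/2·(-187.036137)≈-68.782522
n=10: y≈-68.782522, sp=-2, e=sp−y≈66.782522; I≈41.826536, D=e−e_prev≈114.253614; u=2·66.782522+1/2·41.826536+1·114.253614≈268.731927; next y=1/2·(-68.782522)+1/2·268.731927≈99.974702
n=11: y≈99.974702, sp=-2, e=sp−y≈-101.974702; I≈-60.148166, D=e−e_prev≈-168.757225; u=2·(-101.974702)+1/2·(-60.148166)+1·(-168.757225)≈-402.780712; next y=1/2·99.974702+1/2·(-402.780712)≈-151.403005
n=12: y≈-151.403005, sp=-2, e=sp−y≈149.403005; I≈89.254839, D=e−e_prev≈251.377707; u=2·149.403005+1/2·89.254839+1·251.377707≈594.811137; next y=1/2·(-151.403005)+1/2·594.811137≈221.704066
n=13: y≈221.704066, sp=-2, e=sp−y≈-223.704066; I≈-134.449227, D=e−e_prev≈-373.107071; u=2·(-223.704066)+1/2·(-134.449227)+1·(-373.107071)≈-887.739816; next y=1/2·221.704066+1/2·(-887.739816)≈-333.017875

0 2 7.000 0.000
1 2 -6.250 3.500
2 2 13.563 -1.375
3 2 -15.766 6.094
4 2 27.910 -4.836
5 2 -36.907 11.537
6 2 59.475 -12.685
7 2 -83.685 23.395
8 2 129.087 -30.145
9 2 -187.036 49.471
10 -2 268.732 -68.783
11 -2 -402.781 99.975
12 -2 594.811 -151.403
13 -2 -887.740 221.704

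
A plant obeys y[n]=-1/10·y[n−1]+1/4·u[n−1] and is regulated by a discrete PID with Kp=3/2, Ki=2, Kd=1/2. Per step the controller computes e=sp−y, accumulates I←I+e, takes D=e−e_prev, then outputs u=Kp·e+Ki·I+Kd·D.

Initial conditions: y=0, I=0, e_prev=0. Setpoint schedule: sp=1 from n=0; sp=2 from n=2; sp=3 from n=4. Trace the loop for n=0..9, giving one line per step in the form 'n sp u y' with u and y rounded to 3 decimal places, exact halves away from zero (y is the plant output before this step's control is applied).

(exact arithmetic carried between steps; '≈' marks a value shown rounded to 6 d.p. or computed from one; I and e_prev carry over from the previous line; the table rounds u and y to 3 d.p., halves away from zero)
n=0: y=0, sp=1, e=sp−y=1; I=1, D=e−e_prev=1; u=3/2·1+2·1+1/2·1=4; next y=-1/10·0+1/4·4=1
n=1: y=1, sp=1, e=sp−y=0; I=1, D=e−e_prev=-1; u=3/2·0+2·1+1/2·(-1)=1.5; next y=-1/10·1+1/4·1.5=0.275
n=2: y=0.275, sp=2, e=sp−y=1.725; I=2.725, D=e−e_prev=1.725; u=3/2·1.725+2·2.725+1/2·1.725=8.9; next y=-1/10·0.275+1/4·8.9=2.1975
n=3: y=2.1975, sp=2, e=sp−y=-0.1975; I=2.5275, D=e−e_prev=-1.9225; u=3/2·(-0.1975)+2·2.5275+1/2·(-1.9225)=3.7975; next y=-1/10·2.1975+1/4·3.7975=0.729625
n=4: y=0.729625, sp=3, e=sp−y=2.270375; I=4.797875, D=e−e_prev=2.467875; u=3/2·2.270375+2·4.797875+1/2·2.467875=14.23525; next y=-1/10·0.729625+1/4·14.23525=3.48585
n=5: y=3.48585, sp=3, e=sp−y=-0.48585; I=4.312025, D=e−e_prev=-2.756225; u=3/2·(-0.48585)+2·4.312025+1/2·(-2.756225)≈6.517163; next y=-1/10·3.48585+1/4·6.517163≈1.280706
n=6: y≈1.280706, sp=3, e=sp−y≈1.719294; I≈6.031319, D=e−e_prev≈2.205144; u=3/2·1.719294+2·6.031319+1/2·2.205144≈15.744153; next y=-1/10·1.280706+1/4·15.744153≈3.807968
n=7: y≈3.807968, sp=3, e=sp−y≈-0.807968; I≈5.223352, D=e−e_prev≈-2.527262; u=3/2·(-0.807968)+2·5.223352+1/2·(-2.527262)≈7.971121; next y=-1/10·3.807968+1/4·7.971121≈1.611984
n=8: y≈1.611984, sp=3, e=sp−y≈1.388016; I≈6.611368, D=e−e_prev≈2.195984; u=3/2·1.388016+2·6.611368+1/2·2.195984≈16.402753; next y=-1/10·1.611984+1/4·16.402753≈3.939490
n=9: y≈3.939490, sp=3, e=sp−y≈-0.939490; I≈5.671878, D=e−e_prev≈-2.327506; u=3/2·(-0.939490)+2·5.671878+1/2·(-2.327506)≈8.770769; next y=-1/10·3.939490+1/4·8.770769≈1.798743

0 1 4.000 0.000
1 1 1.500 1.000
2 2 8.900 0.275
3 2 3.798 2.198
4 3 14.235 0.730
5 3 6.517 3.486
6 3 15.744 1.281
7 3 7.971 3.808
8 3 16.403 1.612
9 3 8.771 3.939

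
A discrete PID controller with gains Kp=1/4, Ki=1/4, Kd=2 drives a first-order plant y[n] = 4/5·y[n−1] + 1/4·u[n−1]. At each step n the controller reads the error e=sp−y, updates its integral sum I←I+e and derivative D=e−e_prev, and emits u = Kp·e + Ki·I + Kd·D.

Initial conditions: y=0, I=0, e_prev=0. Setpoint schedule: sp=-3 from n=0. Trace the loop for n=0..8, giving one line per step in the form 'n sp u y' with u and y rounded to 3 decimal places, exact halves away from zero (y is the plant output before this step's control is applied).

(exact arithmetic carried between steps; '≈' marks a value shown rounded to 6 d.p. or computed from one; I and e_prev carry over from the previous line; the table rounds u and y to 3 d.p., halves away from zero)
n=0: y=0, sp=-3, e=sp−y=-3; I=-3, D=e−e_prev=-3; u=1/4·(-3)+1/4·(-3)+2·(-3)=-7.5; next y=4/5·0+1/4·(-7.5)=-1.875
n=1: y=-1.875, sp=-3, e=sp−y=-1.125; I=-4.125, D=e−e_prev=1.875; u=1/4·(-1.125)+1/4·(-4.125)+2·1.875=2.4375; next y=4/5·(-1.875)+1/4·2.4375=-0.890625
n=2: y=-0.890625, sp=-3, e=sp−y=-2.109375; I=-6.234375, D=e−e_prev=-0.984375; u=1/4·(-2.109375)+1/4·(-6.234375)+2·(-0.984375)≈-4.054688; next y=4/5·(-0.890625)+1/4·(-4.054688)≈-1.726172
n=3: y≈-1.726172, sp=-3, e=sp−y≈-1.273828; I≈-7.508203, D=e−e_prev≈0.835547; u=1/4·(-1.273828)+1/4·(-7.508203)+2·0.835547≈-0.524414; next y=4/5·(-1.726172)+1/4·(-0.524414)≈-1.512041
n=4: y≈-1.512041, sp=-3, e=sp−y≈-1.487959; I≈-8.996162, D=e−e_prev≈-0.214131; u=1/4·(-1.487959)+1/4·(-8.996162)+2·(-0.214131)≈-3.049292; next y=4/5·(-1.512041)+1/4·(-3.049292)≈-1.971956
n=5: y≈-1.971956, sp=-3, e=sp−y≈-1.028044; I≈-10.024206, D=e−e_prev≈0.459915; u=1/4·(-1.028044)+1/4·(-10.024206)+2·0.459915≈-1.843233; next y=4/5·(-1.971956)+1/4·(-1.843233)≈-2.038373
n=6: y≈-2.038373, sp=-3, e=sp−y≈-0.961627; I≈-10.985833, D=e−e_prev≈0.066417; u=1/4·(-0.961627)+1/4·(-10.985833)+2·0.066417≈-2.854031; next y=4/5·(-2.038373)+1/4·(-2.854031)≈-2.344206
n=7: y≈-2.344206, sp=-3, e=sp−y≈-0.655794; I≈-11.641627, D=e−e_prev≈0.305833; u=1/4·(-0.655794)+1/4·(-11.641627)+2·0.305833≈-2.462689; next y=4/5·(-2.344206)+1/4·(-2.462689)≈-2.491037
n=8: y≈-2.491037, sp=-3, e=sp−y≈-0.508963; I≈-12.150590, D=e−e_prev≈0.146831; u=1/4·(-0.508963)+1/4·(-12.150590)+2·0.146831≈-2.871226; next y=4/5·(-2.491037)+1/4·(-2.871226)≈-2.710636

0 -3 -7.500 0.000
1 -3 2.438 -1.875
2 -3 -4.055 -0.891
3 -3 -0.524 -1.726
4 -3 -3.049 -1.512
5 -3 -1.843 -1.972
6 -3 -2.854 -2.038
7 -3 -2.463 -2.344
8 -3 -2.871 -2.491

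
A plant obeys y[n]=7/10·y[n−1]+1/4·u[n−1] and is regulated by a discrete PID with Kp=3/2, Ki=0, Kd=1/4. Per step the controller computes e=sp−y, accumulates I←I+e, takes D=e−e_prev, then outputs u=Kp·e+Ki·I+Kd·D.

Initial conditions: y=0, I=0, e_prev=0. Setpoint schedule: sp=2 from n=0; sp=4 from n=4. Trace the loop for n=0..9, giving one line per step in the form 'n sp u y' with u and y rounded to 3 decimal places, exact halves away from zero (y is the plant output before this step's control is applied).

0 2 3.500 0.000
1 2 1.469 0.875
2 2 1.504 0.980
3 2 1.387 1.062
4 4 4.858 1.090
5 4 2.812 1.977
6 4 2.842 2.087
7 4 2.722 2.171
8 4 2.692 2.200
9 4 2.677 2.213

(exact arithmetic carried between steps; '≈' marks a value shown rounded to 6 d.p. or computed from one; I and e_prev carry over from the previous line; the table rounds u and y to 3 d.p., halves away from zero)
n=0: y=0, sp=2, e=sp−y=2; I=2, D=e−e_prev=2; u=3/2·2+0·2+1/4·2=3.5; next y=7/10·0+1/4·3.5=0.875
n=1: y=0.875, sp=2, e=sp−y=1.125; I=3.125, D=e−e_prev=-0.875; u=3/2·1.125+0·3.125+1/4·(-0.875)=1.46875; next y=7/10·0.875+1/4·1.46875≈0.979688
n=2: y≈0.979688, sp=2, e=sp−y≈1.020313; I≈4.145313, D=e−e_prev≈-0.104688; u=3/2·1.020313+0·4.145313+1/4·(-0.104688)≈1.504297; next y=7/10·0.979688+1/4·1.504297≈1.061855
n=3: y≈1.061855, sp=2, e=sp−y≈0.938145; I≈5.083457, D=e−e_prev≈-0.082168; u=3/2·0.938145+0·5.083457+1/4·(-0.082168)≈1.386675; next y=7/10·1.061855+1/4·1.386675≈1.089968
n=4: y≈1.089968, sp=4, e=sp−y≈2.910032; I≈7.993490, D=e−e_prev≈1.971888; u=3/2·2.910032+0·7.993490+1/4·1.971888≈4.858021; next y=7/10·1.089968+1/4·4.858021≈1.977482
n=5: y≈1.977482, sp=4, e=sp−y≈2.022518; I≈10.016007, D=e−e_prev≈-0.887515; u=3/2·2.022518+0·10.016007+1/4·(-0.887515)≈2.811898; next y=7/10·1.977482+1/4·2.811898≈2.087212
n=6: y≈2.087212, sp=4, e=sp−y≈1.912788; I≈11.928795, D=e−e_prev≈-0.109730; u=3/2·1.912788+0·11.928795+1/4·(-0.109730)≈2.841749; next y=7/10·2.087212+1/4·2.841749≈2.171486
n=7: y≈2.171486, sp=4, e=sp−y≈1.828514; I≈13.757309, D=e−e_prev≈-0.084274; u=3/2·1.828514+0·13.757309+1/4·(-0.084274)≈2.721703; next y=7/10·2.171486+1/4·2.721703≈2.200466
n=8: y≈2.200466, sp=4, e=sp−y≈1.799534; I≈15.556843, D=e−e_prev≈-0.028980; u=3/2·1.799534+0·15.556843+1/4·(-0.028980)≈2.692056; next y=7/10·2.200466+1/4·2.692056≈2.213340
n=9: y≈2.213340, sp=4, e=sp−y≈1.786660; I≈17.343503, D=e−e_prev≈-0.012874; u=3/2·1.786660+0·17.343503+1/4·(-0.012874)≈2.676771; next y=7/10·2.213340+1/4·2.676771≈2.218531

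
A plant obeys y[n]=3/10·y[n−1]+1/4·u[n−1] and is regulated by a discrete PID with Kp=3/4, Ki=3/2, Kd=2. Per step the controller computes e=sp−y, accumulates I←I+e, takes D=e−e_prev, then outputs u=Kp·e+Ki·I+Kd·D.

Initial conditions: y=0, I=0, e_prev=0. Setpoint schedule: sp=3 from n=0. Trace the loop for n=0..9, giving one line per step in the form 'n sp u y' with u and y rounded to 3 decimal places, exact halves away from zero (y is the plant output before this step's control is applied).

(exact arithmetic carried between steps; '≈' marks a value shown rounded to 6 d.p. or computed from one; I and e_prev carry over from the previous line; the table rounds u and y to 3 d.p., halves away from zero)
n=0: y=0, sp=3, e=sp−y=3; I=3, D=e−e_prev=3; u=3/4·3+3/2·3+2·3=12.75; next y=3/10·0+1/4·12.75=3.1875
n=1: y=3.1875, sp=3, e=sp−y=-0.1875; I=2.8125, D=e−e_prev=-3.1875; u=3/4·(-0.1875)+3/2·2.8125+2·(-3.1875)=-2.296875; next y=3/10·3.1875+1/4·(-2.296875)≈0.382031
n=2: y≈0.382031, sp=3, e=sp−y≈2.617969; I≈5.430469, D=e−e_prev≈2.805469; u=3/4·2.617969+3/2·5.430469+2·2.805469≈15.720117; next y=3/10·0.382031+1/4·15.720117≈4.044639
n=3: y≈4.044639, sp=3, e=sp−y≈-1.044639; I≈4.385830, D=e−e_prev≈-3.662607; u=3/4·(-1.044639)+3/2·4.385830+2·(-3.662607)≈-1.529949; next y=3/10·4.044639+1/4·(-1.529949)≈0.830904
n=4: y≈0.830904, sp=3, e=sp−y≈2.169096; I≈6.554926, D=e−e_prev≈3.213734; u=3/4·2.169096+3/2·6.554926+2·3.213734≈17.886679; next y=3/10·0.830904+1/4·17.886679≈4.720941
n=5: y≈4.720941, sp=3, e=sp−y≈-1.720941; I≈4.833985, D=e−e_prev≈-3.890037; u=3/4·(-1.720941)+3/2·4.833985+2·(-3.890037)≈-1.819802; next y=3/10·4.720941+1/4·(-1.819802)≈0.961332
n=6: y≈0.961332, sp=3, e=sp−y≈2.038668; I≈6.872653, D=e−e_prev≈3.759609; u=3/4·2.038668+3/2·6.872653+2·3.759609≈19.357199; next y=3/10·0.961332+1/4·19.357199≈5.127699
n=7: y≈5.127699, sp=3, e=sp−y≈-2.127699; I≈4.744954, D=e−e_prev≈-4.166367; u=3/4·(-2.127699)+3/2·4.744954+2·(-4.166367)≈-2.811079; next y=3/10·5.127699+1/4·(-2.811079)≈0.835540
n=8: y≈0.835540, sp=3, e=sp−y≈2.164460; I≈6.909414, D=e−e_prev≈4.292159; u=3/4·2.164460+3/2·6.909414+2·4.292159≈20.571784; next y=3/10·0.835540+1/4·20.571784≈5.393608
n=9: y≈5.393608, sp=3, e=sp−y≈-2.393608; I≈4.515806, D=e−e_prev≈-4.558068; u=3/4·(-2.393608)+3/2·4.515806+2·(-4.558068)≈-4.137633; next y=3/10·5.393608+1/4·(-4.137633)≈0.583674

0 3 12.750 0.000
1 3 -2.297 3.188
2 3 15.720 0.382
3 3 -1.530 4.045
4 3 17.887 0.831
5 3 -1.820 4.721
6 3 19.357 0.961
7 3 -2.811 5.128
8 3 20.572 0.836
9 3 -4.138 5.394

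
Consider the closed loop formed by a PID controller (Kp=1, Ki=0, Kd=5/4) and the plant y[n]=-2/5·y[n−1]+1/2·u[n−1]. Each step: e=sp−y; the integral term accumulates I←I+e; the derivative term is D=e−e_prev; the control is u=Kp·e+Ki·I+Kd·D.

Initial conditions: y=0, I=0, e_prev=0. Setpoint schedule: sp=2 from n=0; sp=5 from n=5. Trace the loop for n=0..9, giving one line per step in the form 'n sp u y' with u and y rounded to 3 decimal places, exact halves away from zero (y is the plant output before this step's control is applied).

0 2 4.500 0.000
1 2 -3.063 2.250
2 2 10.283 -2.431
3 2 -14.795 6.114
4 2 31.790 -9.843
5 5 -48.176 19.832
6 5 101.837 -32.021
7 5 -178.412 63.727
8 5 342.727 -114.697
9 5 -627.167 217.242

(exact arithmetic carried between steps; '≈' marks a value shown rounded to 6 d.p. or computed from one; I and e_prev carry over from the previous line; the table rounds u and y to 3 d.p., halves away from zero)
n=0: y=0, sp=2, e=sp−y=2; I=2, D=e−e_prev=2; u=1·2+0·2+5/4·2=4.5; next y=-2/5·0+1/2·4.5=2.25
n=1: y=2.25, sp=2, e=sp−y=-0.25; I=1.75, D=e−e_prev=-2.25; u=1·(-0.25)+0·1.75+5/4·(-2.25)=-3.0625; next y=-2/5·2.25+1/2·(-3.0625)=-2.43125
n=2: y=-2.43125, sp=2, e=sp−y=4.43125; I=6.18125, D=e−e_prev=4.68125; u=1·4.43125+0·6.18125+5/4·4.68125≈10.282813; next y=-2/5·(-2.43125)+1/2·10.282813≈6.113906
n=3: y≈6.113906, sp=2, e=sp−y≈-4.113906; I≈2.067344, D=e−e_prev≈-8.545156; u=1·(-4.113906)+0·2.067344+5/4·(-8.545156)≈-14.795352; next y=-2/5·6.113906+1/2·(-14.795352)≈-9.843238
n=4: y≈-9.843238, sp=2, e=sp−y≈11.843238; I≈13.910582, D=e−e_prev≈15.957145; u=1·11.843238+0·13.910582+5/4·15.957145≈31.789669; next y=-2/5·(-9.843238)+1/2·31.789669≈19.832130
n=5: y≈19.832130, sp=5, e=sp−y≈-14.832130; I≈-0.921548, D=e−e_prev≈-26.675368; u=1·(-14.832130)+0·(-0.921548)+5/4·(-26.675368)≈-48.176340; next y=-2/5·19.832130+1/2·(-48.176340)≈-32.021022
n=6: y≈-32.021022, sp=5, e=sp−y≈37.021022; I≈36.099474, D=e−e_prev≈51.853152; u=1·37.021022+0·36.099474+5/4·51.853152≈101.837461; next y=-2/5·(-32.021022)+1/2·101.837461≈63.727139
n=7: y≈63.727139, sp=5, e=sp−y≈-58.727139; I≈-22.627665, D=e−e_prev≈-95.748161; u=1·(-58.727139)+0·(-22.627665)+5/4·(-95.748161)≈-178.412341; next y=-2/5·63.727139+1/2·(-178.412341)≈-114.697026
n=8: y≈-114.697026, sp=5, e=sp−y≈119.697026; I≈97.069361, D=e−e_prev≈178.424166; u=1·119.697026+0·97.069361+5/4·178.424166≈342.727233; next y=-2/5·(-114.697026)+1/2·342.727233≈217.242427
n=9: y≈217.242427, sp=5, e=sp−y≈-212.242427; I≈-115.173066, D=e−e_prev≈-331.939454; u=1·(-212.242427)+0·(-115.173066)+5/4·(-331.939454)≈-627.166744; next y=-2/5·217.242427+1/2·(-627.166744)≈-400.480343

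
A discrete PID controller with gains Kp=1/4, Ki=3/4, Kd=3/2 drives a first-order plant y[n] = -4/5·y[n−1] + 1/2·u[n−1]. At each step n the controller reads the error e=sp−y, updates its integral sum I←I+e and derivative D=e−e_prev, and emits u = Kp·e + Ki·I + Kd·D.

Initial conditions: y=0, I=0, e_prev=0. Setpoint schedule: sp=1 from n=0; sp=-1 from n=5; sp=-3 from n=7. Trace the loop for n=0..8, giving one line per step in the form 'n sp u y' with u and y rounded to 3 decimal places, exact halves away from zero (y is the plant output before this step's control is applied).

(exact arithmetic carried between steps; '≈' marks a value shown rounded to 6 d.p. or computed from one; I and e_prev carry over from the previous line; the table rounds u and y to 3 d.p., halves away from zero)
n=0: y=0, sp=1, e=sp−y=1; I=1, D=e−e_prev=1; u=1/4·1+3/4·1+3/2·1=2.5; next y=-4/5·0+1/2·2.5=1.25
n=1: y=1.25, sp=1, e=sp−y=-0.25; I=0.75, D=e−e_prev=-1.25; u=1/4·(-0.25)+3/4·0.75+3/2·(-1.25)=-1.375; next y=-4/5·1.25+1/2·(-1.375)=-1.6875
n=2: y=-1.6875, sp=1, e=sp−y=2.6875; I=3.4375, D=e−e_prev=2.9375; u=1/4·2.6875+3/4·3.4375+3/2·2.9375=7.65625; next y=-4/5·(-1.6875)+1/2·7.65625=5.178125
n=3: y=5.178125, sp=1, e=sp−y=-4.178125; I=-0.740625, D=e−e_prev=-6.865625; u=1/4·(-4.178125)+3/4·(-0.740625)+3/2·(-6.865625)≈-11.898438; next y=-4/5·5.178125+1/2·(-11.898438)≈-10.091719
n=4: y≈-10.091719, sp=1, e=sp−y≈11.091719; I≈10.351094, D=e−e_prev≈15.269844; u=1/4·11.091719+3/4·10.351094+3/2·15.269844≈33.441016; next y=-4/5·(-10.091719)+1/2·33.441016≈24.793883
n=5: y≈24.793883, sp=-1, e=sp−y≈-25.793883; I≈-15.442789, D=e−e_prev≈-36.885602; u=1/4·(-25.793883)+3/4·(-15.442789)+3/2·(-36.885602)≈-73.358965; next y=-4/5·24.793883+1/2·(-73.358965)≈-56.514589
n=6: y≈-56.514589, sp=-1, e=sp−y≈55.514589; I≈40.071800, D=e−e_prev≈81.308471; u=1/4·55.514589+3/4·40.071800+3/2·81.308471≈165.895204; next y=-4/5·(-56.514589)+1/2·165.895204≈128.159273
n=7: y≈128.159273, sp=-3, e=sp−y≈-131.159273; I≈-91.087473, D=e−e_prev≈-186.673862; u=1/4·(-131.159273)+3/4·(-91.087473)+3/2·(-186.673862)≈-381.116216; next y=-4/5·128.159273+1/2·(-381.116216)≈-293.085526
n=8: y≈-293.085526, sp=-3, e=sp−y≈290.085526; I≈198.998053, D=e−e_prev≈421.244799; u=1/4·290.085526+3/4·198.998053+3/2·421.244799≈853.637120; next y=-4/5·(-293.085526)+1/2·853.637120≈661.286981

0 1 2.500 0.000
1 1 -1.375 1.250
2 1 7.656 -1.688
3 1 -11.898 5.178
4 1 33.441 -10.092
5 -1 -73.359 24.794
6 -1 165.895 -56.515
7 -3 -381.116 128.159
8 -3 853.637 -293.086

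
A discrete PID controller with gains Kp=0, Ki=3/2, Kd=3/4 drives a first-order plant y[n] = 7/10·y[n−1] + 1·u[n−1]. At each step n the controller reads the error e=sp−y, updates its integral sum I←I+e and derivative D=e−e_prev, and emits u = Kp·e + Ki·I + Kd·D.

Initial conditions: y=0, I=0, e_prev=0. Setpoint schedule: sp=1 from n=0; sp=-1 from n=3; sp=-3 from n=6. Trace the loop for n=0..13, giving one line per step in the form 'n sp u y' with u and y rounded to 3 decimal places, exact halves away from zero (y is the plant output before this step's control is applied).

0 1 2.250 0.000
1 1 -2.063 2.250
2 1 3.909 -0.488
3 -1 -9.538 3.568
4 -1 12.020 -7.040
5 -1 -18.673 7.092
6 -3 22.090 -13.709
7 -3 -34.903 12.493
8 -3 48.473 -26.157
9 -3 -72.500 30.163
10 -3 103.481 -51.386
11 -3 -152.619 67.511
12 -3 219.750 -105.362
13 -3 -321.918 145.997

(exact arithmetic carried between steps; '≈' marks a value shown rounded to 6 d.p. or computed from one; I and e_prev carry over from the previous line; the table rounds u and y to 3 d.p., halves away from zero)
n=0: y=0, sp=1, e=sp−y=1; I=1, D=e−e_prev=1; u=0·1+3/2·1+3/4·1=2.25; next y=7/10·0+1·2.25=2.25
n=1: y=2.25, sp=1, e=sp−y=-1.25; I=-0.25, D=e−e_prev=-2.25; u=0·(-1.25)+3/2·(-0.25)+3/4·(-2.25)=-2.0625; next y=7/10·2.25+1·(-2.0625)=-0.4875
n=2: y=-0.4875, sp=1, e=sp−y=1.4875; I=1.2375, D=e−e_prev=2.7375; u=0·1.4875+3/2·1.2375+3/4·2.7375=3.909375; next y=7/10·(-0.4875)+1·3.909375=3.568125
n=3: y=3.568125, sp=-1, e=sp−y=-4.568125; I=-3.330625, D=e−e_prev=-6.055625; u=0·(-4.568125)+3/2·(-3.330625)+3/4·(-6.055625)≈-9.537656; next y=7/10·3.568125+1·(-9.537656)≈-7.039969
n=4: y≈-7.039969, sp=-1, e=sp−y≈6.039969; I≈2.709344, D=e−e_prev≈10.608094; u=0·6.039969+3/2·2.709344+3/4·10.608094≈12.020086; next y=7/10·(-7.039969)+1·12.020086≈7.092108
n=5: y≈7.092108, sp=-1, e=sp−y≈-8.092108; I≈-5.382764, D=e−e_prev≈-14.132077; u=0·(-8.092108)+3/2·(-5.382764)+3/4·(-14.132077)≈-18.673204; next y=7/10·7.092108+1·(-18.673204)≈-13.708728
n=6: y≈-13.708728, sp=-3, e=sp−y≈10.708728; I≈5.325964, D=e−e_prev≈18.800836; u=0·10.708728+3/2·5.325964+3/4·18.800836≈22.089573; next y=7/10·(-13.708728)+1·22.089573≈12.493463
n=7: y≈12.493463, sp=-3, e=sp−y≈-15.493463; I≈-10.167499, D=e−e_prev≈-26.202191; u=0·(-15.493463)+3/2·(-10.167499)+3/4·(-26.202191)≈-34.902892; next y=7/10·12.493463+1·(-34.902892)≈-26.157468
n=8: y≈-26.157468, sp=-3, e=sp−y≈23.157468; I≈12.989969, D=e−e_prev≈38.650931; u=0·23.157468+3/2·12.989969+3/4·38.650931≈48.473152; next y=7/10·(-26.157468)+1·48.473152≈30.162924
n=9: y≈30.162924, sp=-3, e=sp−y≈-33.162924; I≈-20.172955, D=e−e_prev≈-56.320392; u=0·(-33.162924)+3/2·(-20.172955)+3/4·(-56.320392)≈-72.499727; next y=7/10·30.162924+1·(-72.499727)≈-51.385680
n=10: y≈-51.385680, sp=-3, e=sp−y≈48.385680; I≈28.212725, D=e−e_prev≈81.548604; u=0·48.385680+3/2·28.212725+3/4·81.548604≈103.480540; next y=7/10·(-51.385680)+1·103.480540≈67.510564
n=11: y≈67.510564, sp=-3, e=sp−y≈-70.510564; I≈-42.297840, D=e−e_prev≈-118.896245; u=0·(-70.510564)+3/2·(-42.297840)+3/4·(-118.896245)≈-152.618943; next y=7/10·67.510564+1·(-152.618943)≈-105.361548
n=12: y≈-105.361548, sp=-3, e=sp−y≈102.361548; I≈60.063708, D=e−e_prev≈172.872112; u=0·102.361548+3/2·60.063708+3/4·172.872112≈219.749646; next y=7/10·(-105.361548)+1·219.749646≈145.996563
n=13: y≈145.996563, sp=-3, e=sp−y≈-148.996563; I≈-88.932855, D=e−e_prev≈-251.358110; u=0·(-148.996563)+3/2·(-88.932855)+3/4·(-251.358110)≈-321.917865; next y=7/10·145.996563+1·(-321.917865)≈-219.720271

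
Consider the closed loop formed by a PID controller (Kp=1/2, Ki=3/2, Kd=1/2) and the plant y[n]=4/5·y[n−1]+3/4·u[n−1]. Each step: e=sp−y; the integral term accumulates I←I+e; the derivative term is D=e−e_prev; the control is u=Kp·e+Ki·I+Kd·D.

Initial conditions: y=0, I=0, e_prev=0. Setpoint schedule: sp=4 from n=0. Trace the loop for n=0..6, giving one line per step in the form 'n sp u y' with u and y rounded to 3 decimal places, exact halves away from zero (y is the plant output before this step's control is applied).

0 4 10.000 0.000
1 4 -4.750 7.500
2 4 6.406 2.438
3 4 -4.574 6.755
4 4 5.406 1.973
5 4 -3.094 5.633
6 4 4.904 2.186

(exact arithmetic carried between steps; '≈' marks a value shown rounded to 6 d.p. or computed from one; I and e_prev carry over from the previous line; the table rounds u and y to 3 d.p., halves away from zero)
n=0: y=0, sp=4, e=sp−y=4; I=4, D=e−e_prev=4; u=1/2·4+3/2·4+1/2·4=10; next y=4/5·0+3/4·10=7.5
n=1: y=7.5, sp=4, e=sp−y=-3.5; I=0.5, D=e−e_prev=-7.5; u=1/2·(-3.5)+3/2·0.5+1/2·(-7.5)=-4.75; next y=4/5·7.5+3/4·(-4.75)=2.4375
n=2: y=2.4375, sp=4, e=sp−y=1.5625; I=2.0625, D=e−e_prev=5.0625; u=1/2·1.5625+3/2·2.0625+1/2·5.0625=6.40625; next y=4/5·2.4375+3/4·6.40625≈6.754688
n=3: y≈6.754688, sp=4, e=sp−y≈-2.754688; I≈-0.692188, D=e−e_prev≈-4.317188; u=1/2·(-2.754688)+3/2·(-0.692188)+1/2·(-4.317188)≈-4.574219; next y=4/5·6.754688+3/4·(-4.574219)≈1.973086
n=4: y≈1.973086, sp=4, e=sp−y≈2.026914; I≈1.334727, D=e−e_prev≈4.781602; u=1/2·2.026914+3/2·1.334727+1/2·4.781602≈5.406348; next y=4/5·1.973086+3/4·5.406348≈5.633229
n=5: y≈5.633229, sp=4, e=sp−y≈-1.633229; I≈-0.298503, D=e−e_prev≈-3.660144; u=1/2·(-1.633229)+3/2·(-0.298503)+1/2·(-3.660144)≈-3.094441; next y=4/5·5.633229+3/4·(-3.094441)≈2.185753
n=6: y≈2.185753, sp=4, e=sp−y≈1.814247; I≈1.515744, D=e−e_prev≈3.447477; u=1/2·1.814247+3/2·1.515744+1/2·3.447477≈4.904478; next y=4/5·2.185753+3/4·4.904478≈5.426961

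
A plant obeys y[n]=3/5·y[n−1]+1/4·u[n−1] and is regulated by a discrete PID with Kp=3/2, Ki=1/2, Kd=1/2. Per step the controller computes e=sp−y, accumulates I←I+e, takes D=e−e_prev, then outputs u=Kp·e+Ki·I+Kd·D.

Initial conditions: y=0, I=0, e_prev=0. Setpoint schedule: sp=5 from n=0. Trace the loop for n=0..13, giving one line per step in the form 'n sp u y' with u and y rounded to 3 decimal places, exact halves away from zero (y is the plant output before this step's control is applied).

(exact arithmetic carried between steps; '≈' marks a value shown rounded to 6 d.p. or computed from one; I and e_prev carry over from the previous line; the table rounds u and y to 3 d.p., halves away from zero)
n=0: y=0, sp=5, e=sp−y=5; I=5, D=e−e_prev=5; u=3/2·5+1/2·5+1/2·5=12.5; next y=3/5·0+1/4·12.5=3.125
n=1: y=3.125, sp=5, e=sp−y=1.875; I=6.875, D=e−e_prev=-3.125; u=3/2·1.875+1/2·6.875+1/2·(-3.125)=4.6875; next y=3/5·3.125+1/4·4.6875=3.046875
n=2: y=3.046875, sp=5, e=sp−y=1.953125; I=8.828125, D=e−e_prev=0.078125; u=3/2·1.953125+1/2·8.828125+1/2·0.078125≈7.382813; next y=3/5·3.046875+1/4·7.382813≈3.673828
n=3: y≈3.673828, sp=5, e=sp−y≈1.326172; I≈10.154297, D=e−e_prev≈-0.626953; u=3/2·1.326172+1/2·10.154297+1/2·(-0.626953)≈6.752930; next y=3/5·3.673828+1/4·6.752930≈3.892529
n=4: y≈3.892529, sp=5, e=sp−y≈1.107471; I≈11.261768, D=e−e_prev≈-0.218701; u=3/2·1.107471+1/2·11.261768+1/2·(-0.218701)≈7.182739; next y=3/5·3.892529+1/4·7.182739≈4.131202
n=5: y≈4.131202, sp=5, e=sp−y≈0.868798; I≈12.130565, D=e−e_prev≈-0.238673; u=3/2·0.868798+1/2·12.130565+1/2·(-0.238673)≈7.249142; next y=3/5·4.131202+1/4·7.249142≈4.291007
n=6: y≈4.291007, sp=5, e=sp−y≈0.708993; I≈12.839558, D=e−e_prev≈-0.159805; u=3/2·0.708993+1/2·12.839558+1/2·(-0.159805)≈7.403366; next y=3/5·4.291007+1/4·7.403366≈4.425446
n=7: y≈4.425446, sp=5, e=sp−y≈0.574554; I≈13.414112, D=e−e_prev≈-0.134439; u=3/2·0.574554+1/2·13.414112+1/2·(-0.134439)≈7.501668; next y=3/5·4.425446+1/4·7.501668≈4.530685
n=8: y≈4.530685, sp=5, e=sp−y≈0.469315; I≈13.883428, D=e−e_prev≈-0.105239; u=3/2·0.469315+1/2·13.883428+1/2·(-0.105239)≈7.593068; next y=3/5·4.530685+1/4·7.593068≈4.616678
n=9: y≈4.616678, sp=5, e=sp−y≈0.383322; I≈14.266750, D=e−e_prev≈-0.085993; u=3/2·0.383322+1/2·14.266750+1/2·(-0.085993)≈7.665362; next y=3/5·4.616678+1/4·7.665362≈4.686347
n=10: y≈4.686347, sp=5, e=sp−y≈0.313653; I≈14.580403, D=e−e_prev≈-0.069669; u=3/2·0.313653+1/2·14.580403+1/2·(-0.069669)≈7.725846; next y=3/5·4.686347+1/4·7.725846≈4.743270
n=11: y≈4.743270, sp=5, e=sp−y≈0.256730; I≈14.837133, D=e−e_prev≈-0.056923; u=3/2·0.256730+1/2·14.837133+1/2·(-0.056923)≈7.775201; next y=3/5·4.743270+1/4·7.775201≈4.789762
n=12: y≈4.789762, sp=5, e=sp−y≈0.210238; I≈15.047371, D=e−e_prev≈-0.046492; u=3/2·0.210238+1/2·15.047371+1/2·(-0.046492)≈7.815796; next y=3/5·4.789762+1/4·7.815796≈4.827806
n=13: y≈4.827806, sp=5, e=sp−y≈0.172194; I≈15.219565, D=e−e_prev≈-0.038044; u=3/2·0.172194+1/2·15.219565+1/2·(-0.038044)≈7.849051; next y=3/5·4.827806+1/4·7.849051≈4.858947

0 5 12.500 0.000
1 5 4.688 3.125
2 5 7.383 3.047
3 5 6.753 3.674
4 5 7.183 3.893
5 5 7.249 4.131
6 5 7.403 4.291
7 5 7.502 4.425
8 5 7.593 4.531
9 5 7.665 4.617
10 5 7.726 4.686
11 5 7.775 4.743
12 5 7.816 4.790
13 5 7.849 4.828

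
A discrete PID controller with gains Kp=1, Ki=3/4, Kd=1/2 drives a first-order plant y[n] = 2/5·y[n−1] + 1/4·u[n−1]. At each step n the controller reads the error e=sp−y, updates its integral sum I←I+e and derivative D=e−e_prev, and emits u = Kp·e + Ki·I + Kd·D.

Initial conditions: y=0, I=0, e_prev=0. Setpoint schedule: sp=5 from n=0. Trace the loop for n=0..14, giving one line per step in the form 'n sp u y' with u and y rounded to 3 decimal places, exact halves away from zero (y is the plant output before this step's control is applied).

0 5 11.250 0.000
1 5 6.172 2.813
2 5 9.544 2.668
3 5 9.454 3.453
4 5 10.351 3.745
5 5 10.671 4.086
6 5 11.040 4.302
7 5 11.270 4.481
8 5 11.458 4.610
9 5 11.593 4.708
10 5 11.697 4.782
11 5 11.773 4.837
12 5 11.830 4.878
13 5 11.873 4.909
14 5 11.905 4.932

(exact arithmetic carried between steps; '≈' marks a value shown rounded to 6 d.p. or computed from one; I and e_prev carry over from the previous line; the table rounds u and y to 3 d.p., halves away from zero)
n=0: y=0, sp=5, e=sp−y=5; I=5, D=e−e_prev=5; u=1·5+3/4·5+1/2·5=11.25; next y=2/5·0+1/4·11.25=2.8125
n=1: y=2.8125, sp=5, e=sp−y=2.1875; I=7.1875, D=e−e_prev=-2.8125; u=1·2.1875+3/4·7.1875+1/2·(-2.8125)=6.171875; next y=2/5·2.8125+1/4·6.171875≈2.667969
n=2: y≈2.667969, sp=5, e=sp−y≈2.332031; I≈9.519531, D=e−e_prev≈0.144531; u=1·2.332031+3/4·9.519531+1/2·0.144531≈9.543945; next y=2/5·2.667969+1/4·9.543945≈3.453174
n=3: y≈3.453174, sp=5, e=sp−y≈1.546826; I≈11.066357, D=e−e_prev≈-0.785205; u=1·1.546826+3/4·11.066357+1/2·(-0.785205)≈9.453992; next y=2/5·3.453174+1/4·9.453992≈3.744767
n=4: y≈3.744767, sp=5, e=sp−y≈1.255233; I≈12.321590, D=e−e_prev≈-0.291594; u=1·1.255233+3/4·12.321590+1/2·(-0.291594)≈10.350628; next y=2/5·3.744767+1/4·10.350628≈4.085564
n=5: y≈4.085564, sp=5, e=sp−y≈0.914436; I≈13.236026, D=e−e_prev≈-0.340797; u=1·0.914436+3/4·13.236026+1/2·(-0.340797)≈10.671057; next y=2/5·4.085564+1/4·10.671057≈4.301990
n=6: y≈4.301990, sp=5, e=sp−y≈0.698010; I≈13.934036, D=e−e_prev≈-0.216426; u=1·0.698010+3/4·13.934036+1/2·(-0.216426)≈11.040324; next y=2/5·4.301990+1/4·11.040324≈4.480877
n=7: y≈4.480877, sp=5, e=sp−y≈0.519123; I≈14.453159, D=e−e_prev≈-0.178887; u=1·0.519123+3/4·14.453159+1/2·(-0.178887)≈11.269549; next y=2/5·4.480877+1/4·11.269549≈4.609738
n=8: y≈4.609738, sp=5, e=sp−y≈0.390262; I≈14.843421, D=e−e_prev≈-0.128861; u=1·0.390262+3/4·14.843421+1/2·(-0.128861)≈11.458397; next y=2/5·4.609738+1/4·11.458397≈4.708495
n=9: y≈4.708495, sp=5, e=sp−y≈0.291505; I≈15.134927, D=e−e_prev≈-0.098757; u=1·0.291505+3/4·15.134927+1/2·(-0.098757)≈11.593322; next y=2/5·4.708495+1/4·11.593322≈4.781728
n=10: y≈4.781728, sp=5, e=sp−y≈0.218272; I≈15.353198, D=e−e_prev≈-0.073234; u=1·0.218272+3/4·15.353198+1/2·(-0.073234)≈11.696553; next y=2/5·4.781728+1/4·11.696553≈4.836830
n=11: y≈4.836830, sp=5, e=sp−y≈0.163170; I≈15.516369, D=e−e_prev≈-0.055101; u=1·0.163170+3/4·15.516369+1/2·(-0.055101)≈11.772896; next y=2/5·4.836830+1/4·11.772896≈4.877956
n=12: y≈4.877956, sp=5, e=sp−y≈0.122044; I≈15.638413, D=e−e_prev≈-0.041126; u=1·0.122044+3/4·15.638413+1/2·(-0.041126)≈11.830290; next y=2/5·4.877956+1/4·11.830290≈4.908755
n=13: y≈4.908755, sp=5, e=sp−y≈0.091245; I≈15.729658, D=e−e_prev≈-0.030799; u=1·0.091245+3/4·15.729658+1/2·(-0.030799)≈11.873089; next y=2/5·4.908755+1/4·11.873089≈4.931774
n=14: y≈4.931774, sp=5, e=sp−y≈0.068226; I≈15.797883, D=e−e_prev≈-0.023019; u=1·0.068226+3/4·15.797883+1/2·(-0.023019)≈11.905129; next y=2/5·4.931774+1/4·11.905129≈4.948992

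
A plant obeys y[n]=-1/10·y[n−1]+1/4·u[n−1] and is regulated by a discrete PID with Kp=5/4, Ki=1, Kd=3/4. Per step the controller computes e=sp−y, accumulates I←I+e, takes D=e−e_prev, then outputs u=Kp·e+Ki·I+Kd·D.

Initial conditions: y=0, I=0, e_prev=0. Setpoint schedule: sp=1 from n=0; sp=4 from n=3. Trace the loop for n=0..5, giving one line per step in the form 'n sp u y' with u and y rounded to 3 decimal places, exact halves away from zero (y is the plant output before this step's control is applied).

(exact arithmetic carried between steps; '≈' marks a value shown rounded to 6 d.p. or computed from one; I and e_prev carry over from the previous line; the table rounds u and y to 3 d.p., halves away from zero)
n=0: y=0, sp=1, e=sp−y=1; I=1, D=e−e_prev=1; u=5/4·1+1·1+3/4·1=3; next y=-1/10·0+1/4·3=0.75
n=1: y=0.75, sp=1, e=sp−y=0.25; I=1.25, D=e−e_prev=-0.75; u=5/4·0.25+1·1.25+3/4·(-0.75)=1; next y=-1/10·0.75+1/4·1=0.175
n=2: y=0.175, sp=1, e=sp−y=0.825; I=2.075, D=e−e_prev=0.575; u=5/4·0.825+1·2.075+3/4·0.575=3.5375; next y=-1/10·0.175+1/4·3.5375=0.866875
n=3: y=0.866875, sp=4, e=sp−y=3.133125; I=5.208125, D=e−e_prev=2.308125; u=5/4·3.133125+1·5.208125+3/4·2.308125=10.855625; next y=-1/10·0.866875+1/4·10.855625≈2.627219
n=4: y≈2.627219, sp=4, e=sp−y≈1.372781; I≈6.580906, D=e−e_prev≈-1.760344; u=5/4·1.372781+1·6.580906+3/4·(-1.760344)≈6.976625; next y=-1/10·2.627219+1/4·6.976625≈1.481434
n=5: y≈1.481434, sp=4, e=sp−y≈2.518566; I≈9.099472, D=e−e_prev≈1.145784; u=5/4·2.518566+1·9.099472+3/4·1.145784≈13.107017; next y=-1/10·1.481434+1/4·13.107017≈3.128611

0 1 3.000 0.000
1 1 1.000 0.750
2 1 3.538 0.175
3 4 10.856 0.867
4 4 6.977 2.627
5 4 13.107 1.481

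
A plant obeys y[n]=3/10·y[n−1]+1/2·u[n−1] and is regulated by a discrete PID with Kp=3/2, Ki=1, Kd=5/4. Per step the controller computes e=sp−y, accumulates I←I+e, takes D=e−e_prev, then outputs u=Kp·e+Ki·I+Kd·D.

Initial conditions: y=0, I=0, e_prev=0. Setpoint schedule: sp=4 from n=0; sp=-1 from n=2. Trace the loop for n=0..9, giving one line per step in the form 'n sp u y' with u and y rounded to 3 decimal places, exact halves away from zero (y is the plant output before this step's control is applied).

(exact arithmetic carried between steps; '≈' marks a value shown rounded to 6 d.p. or computed from one; I and e_prev carry over from the previous line; the table rounds u and y to 3 d.p., halves away from zero)
n=0: y=0, sp=4, e=sp−y=4; I=4, D=e−e_prev=4; u=3/2·4+1·4+5/4·4=15; next y=3/10·0+1/2·15=7.5
n=1: y=7.5, sp=4, e=sp−y=-3.5; I=0.5, D=e−e_prev=-7.5; u=3/2·(-3.5)+1·0.5+5/4·(-7.5)=-14.125; next y=3/10·7.5+1/2·(-14.125)=-4.8125
n=2: y=-4.8125, sp=-1, e=sp−y=3.8125; I=4.3125, D=e−e_prev=7.3125; u=3/2·3.8125+1·4.3125+5/4·7.3125=19.171875; next y=3/10·(-4.8125)+1/2·19.171875≈8.142188
n=3: y≈8.142188, sp=-1, e=sp−y≈-9.142188; I≈-4.829688, D=e−e_prev≈-12.954688; u=3/2·(-9.142188)+1·(-4.829688)+5/4·(-12.954688)≈-34.736328; next y=3/10·8.142188+1/2·(-34.736328)≈-14.925508
n=4: y≈-14.925508, sp=-1, e=sp−y≈13.925508; I≈9.095820, D=e−e_prev≈23.067695; u=3/2·13.925508+1·9.095820+5/4·23.067695≈58.818701; next y=3/10·(-14.925508)+1/2·58.818701≈24.931698
n=5: y≈24.931698, sp=-1, e=sp−y≈-25.931698; I≈-16.835878, D=e−e_prev≈-39.857206; u=3/2·(-25.931698)+1·(-16.835878)+5/4·(-39.857206)≈-105.554933; next y=3/10·24.931698+1/2·(-105.554933)≈-45.297957
n=6: y≈-45.297957, sp=-1, e=sp−y≈44.297957; I≈27.462079, D=e−e_prev≈70.229655; u=3/2·44.297957+1·27.462079+5/4·70.229655≈181.696083; next y=3/10·(-45.297957)+1/2·181.696083≈77.258655
n=7: y≈77.258655, sp=-1, e=sp−y≈-78.258655; I≈-50.796576, D=e−e_prev≈-122.556612; u=3/2·(-78.258655)+1·(-50.796576)+5/4·(-122.556612)≈-321.380322; next y=3/10·77.258655+1/2·(-321.380322)≈-137.512565
n=8: y≈-137.512565, sp=-1, e=sp−y≈136.512565; I≈85.715989, D=e−e_prev≈214.771219; u=3/2·136.512565+1·85.715989+5/4·214.771219≈558.948860; next y=3/10·(-137.512565)+1/2·558.948860≈238.220661
n=9: y≈238.220661, sp=-1, e=sp−y≈-239.220661; I≈-153.504672, D=e−e_prev≈-375.733225; u=3/2·(-239.220661)+1·(-153.504672)+5/4·(-375.733225)≈-982.002194; next y=3/10·238.220661+1/2·(-982.002194)≈-419.534899

0 4 15.000 0.000
1 4 -14.125 7.500
2 -1 19.172 -4.813
3 -1 -34.736 8.142
4 -1 58.819 -14.926
5 -1 -105.555 24.932
6 -1 181.696 -45.298
7 -1 -321.380 77.259
8 -1 558.949 -137.513
9 -1 -982.002 238.221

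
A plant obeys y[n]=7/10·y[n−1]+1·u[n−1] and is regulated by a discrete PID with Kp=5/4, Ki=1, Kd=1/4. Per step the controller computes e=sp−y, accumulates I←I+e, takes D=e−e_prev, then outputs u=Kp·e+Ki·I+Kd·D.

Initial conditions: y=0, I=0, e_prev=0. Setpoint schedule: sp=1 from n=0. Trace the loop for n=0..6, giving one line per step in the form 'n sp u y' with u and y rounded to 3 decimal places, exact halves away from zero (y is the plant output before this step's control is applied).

(exact arithmetic carried between steps; '≈' marks a value shown rounded to 6 d.p. or computed from one; I and e_prev carry over from the previous line; the table rounds u and y to 3 d.p., halves away from zero)
n=0: y=0, sp=1, e=sp−y=1; I=1, D=e−e_prev=1; u=5/4·1+1·1+1/4·1=2.5; next y=7/10·0+1·2.5=2.5
n=1: y=2.5, sp=1, e=sp−y=-1.5; I=-0.5, D=e−e_prev=-2.5; u=5/4·(-1.5)+1·(-0.5)+1/4·(-2.5)=-3; next y=7/10·2.5+1·(-3)=-1.25
n=2: y=-1.25, sp=1, e=sp−y=2.25; I=1.75, D=e−e_prev=3.75; u=5/4·2.25+1·1.75+1/4·3.75=5.5; next y=7/10·(-1.25)+1·5.5=4.625
n=3: y=4.625, sp=1, e=sp−y=-3.625; I=-1.875, D=e−e_prev=-5.875; u=5/4·(-3.625)+1·(-1.875)+1/4·(-5.875)=-7.875; next y=7/10·4.625+1·(-7.875)=-4.6375
n=4: y=-4.6375, sp=1, e=sp−y=5.6375; I=3.7625, D=e−e_prev=9.2625; u=5/4·5.6375+1·3.7625+1/4·9.2625=13.125; next y=7/10·(-4.6375)+1·13.125=9.87875
n=5: y=9.87875, sp=1, e=sp−y=-8.87875; I=-5.11625, D=e−e_prev=-14.51625; u=5/4·(-8.87875)+1·(-5.11625)+1/4·(-14.51625)=-19.84375; next y=7/10·9.87875+1·(-19.84375)=-12.928625
n=6: y=-12.928625, sp=1, e=sp−y=13.928625; I=8.812375, D=e−e_prev=22.807375; u=5/4·13.928625+1·8.812375+1/4·22.807375=31.925; next y=7/10·(-12.928625)+1·31.925≈22.874963

0 1 2.500 0.000
1 1 -3.000 2.500
2 1 5.500 -1.250
3 1 -7.875 4.625
4 1 13.125 -4.638
5 1 -19.844 9.879
6 1 31.925 -12.929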